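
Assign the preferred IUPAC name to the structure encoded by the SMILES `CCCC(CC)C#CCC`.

5-ethyloct-3-yne

The longest chain bearing the multiple bond is 8 carbons long (octane).
A C≡C triple bond in the chain gives the infix -yne-.
Number the chain so that numbering from this end puts the triple bond at C-3 rather than C-5.
This places the triple bond between C-3 and C-4; an ethyl group at C-5.
Putting it together: 5-ethyloct-3-yne.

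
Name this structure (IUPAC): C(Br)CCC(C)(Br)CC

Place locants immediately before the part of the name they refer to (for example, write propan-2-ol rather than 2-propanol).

1,4-dibromo-4-methylhexane

The longest continuous carbon chain has 6 atoms, so the parent hydride is hexane.
The numbering direction is chosen so that the substituent locant set {1,4,4} is lower than {3,3,6} at the first point of difference.
This places bromo groups at C-1 and C-4; a methyl group at C-4.
The substituents are ordered alphabetically, ignoring any di-/tri- multipliers.
Assembling the pieces gives 1,4-dibromo-4-methylhexane.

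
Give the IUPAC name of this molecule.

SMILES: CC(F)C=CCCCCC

2-fluoronon-3-ene

The longest chain bearing the multiple bond is 9 carbons long (nonane).
There is one C=C double bond, indicated by the ending -ene.
Number the chain so that numbering from this end puts the double bond at C-3 rather than C-6.
With this numbering: the double bond between C-3 and C-4; a fluoro group at C-2.
The name is 2-fluoronon-3-ene.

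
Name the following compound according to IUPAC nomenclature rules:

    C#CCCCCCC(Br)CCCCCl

8-bromo-12-chlorododec-1-yne

The longest chain bearing the multiple bond is 12 carbons long (dodecane).
There is one C≡C triple bond, indicated by the ending -yne.
Choose the numbering such that numbering from this end puts the triple bond at C-1 rather than C-11.
That gives the triple bond between C-1 and C-2; a bromo group at C-8; a chloro group at C-12.
Substituent prefixes are cited in alphabetical order (multiplying prefixes like di-/tri- are ignored for ordering).
Putting it together: 8-bromo-12-chlorododec-1-yne.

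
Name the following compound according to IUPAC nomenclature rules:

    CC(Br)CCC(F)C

The parent chain contains 6 carbons (hexane).
Choose the numbering such that the locant sets are identical either way, so the alphabetically earlier bromo substituent takes the lower locant (2 rather than 5).
With this numbering: a bromo group at C-2; a fluoro group at C-5.
The substituents are ordered alphabetically, ignoring any di-/tri- multipliers.
Assembling the pieces gives 2-bromo-5-fluorohexane.

2-bromo-5-fluorohexane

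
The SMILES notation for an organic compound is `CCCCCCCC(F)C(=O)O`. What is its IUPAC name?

Counting along the main chain through the –COOH group gives 9 carbons: the parent is nonane.
A carboxylic acid (terminal –COOH) is the principal characteristic group, giving the suffix -oic acid.
Number the chain so that the carboxylic acid carbon is C-1 by definition.
That gives a fluoro group at C-2.
Assembling the pieces gives 2-fluorononanoic acid.

2-fluorononanoic acid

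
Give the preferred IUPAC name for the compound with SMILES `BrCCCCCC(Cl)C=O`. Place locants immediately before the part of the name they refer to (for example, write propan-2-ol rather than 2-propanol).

7-bromo-2-chloroheptanal

Counting along the main chain through the –CHO group gives 7 carbons: the parent is heptane.
The principal characteristic group is an aldehyde (terminal –CHO), named with the suffix -al.
Number the chain so that the aldehyde carbon is C-1 by definition.
This places a bromo group at C-7; a chloro group at C-2.
Prefixes are listed alphabetically: bromo, chloro.
Assembling the pieces gives 7-bromo-2-chloroheptanal.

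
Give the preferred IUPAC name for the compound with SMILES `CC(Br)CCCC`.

The parent chain contains 6 carbons (hexane).
Choose the numbering such that the substituent locant set {2} is lower than {5} at the first point of difference.
This places a bromo group at C-2.
Putting it together: 2-bromohexane.

2-bromohexane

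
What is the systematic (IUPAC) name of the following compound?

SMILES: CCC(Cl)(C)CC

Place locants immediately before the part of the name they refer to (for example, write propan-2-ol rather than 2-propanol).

The longest carbon chain is 5 atoms: the parent is pentane.
Numbering from either end gives identical locants here.
This places a chloro group at C-3; a methyl group at C-3.
Prefixes are listed alphabetically: chloro, methyl.
The name is 3-chloro-3-methylpentane.

3-chloro-3-methylpentane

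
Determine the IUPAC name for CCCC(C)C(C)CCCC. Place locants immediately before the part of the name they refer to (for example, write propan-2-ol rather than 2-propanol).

4,5-dimethylnonane

The longest continuous carbon chain has 9 atoms, so the parent hydride is nonane.
Number the chain so that the substituent locant set {4,5} is lower than {5,6} at the first point of difference.
This places methyl groups at C-4 and C-5.
Putting it together: 4,5-dimethylnonane.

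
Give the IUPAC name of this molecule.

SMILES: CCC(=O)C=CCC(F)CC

Counting along the main chain through the carbonyl and the multiple bond gives 9 carbons: the parent is nonane.
The principal characteristic group is a ketone (C=O on an internal carbon), named with the suffix -one.
The chain contains a C=C double bond, so the unsaturation ending is -ene.
Number the chain so that numbering from this end puts the carbonyl group at C-3 rather than C-7.
With this numbering: the carbonyl at C-3; the double bond between C-4 and C-5; a fluoro group at C-7.
Putting it together: 7-fluoronon-4-en-3-one.

7-fluoronon-4-en-3-one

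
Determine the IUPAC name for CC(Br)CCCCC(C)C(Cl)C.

8-bromo-2-chloro-3-methylnonane

The longest continuous carbon chain has 9 atoms, so the parent hydride is nonane.
Choose the numbering such that the substituent locant set {2,3,8} is lower than {2,7,8} at the first point of difference.
With this numbering: a bromo group at C-8; a chloro group at C-2; a methyl group at C-3.
Prefixes are listed alphabetically: bromo, chloro, methyl.
Putting it together: 8-bromo-2-chloro-3-methylnonane.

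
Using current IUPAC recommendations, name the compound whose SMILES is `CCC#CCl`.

1-chlorobut-1-yne

Counting along the main chain through the multiple bond gives 4 carbons: the parent is butane.
The chain contains a C≡C triple bond, so the unsaturation ending is -yne.
Choose the numbering such that numbering from this end puts the triple bond at C-1 rather than C-3.
That gives the triple bond between C-1 and C-2; a chloro group at C-1.
The name is 1-chlorobut-1-yne.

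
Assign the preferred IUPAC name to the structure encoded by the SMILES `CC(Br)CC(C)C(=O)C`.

5-bromo-3-methylhexan-2-one

Counting along the main chain through the carbonyl gives 6 carbons: the parent is hexane.
A ketone (C=O on an internal carbon) is the principal characteristic group, giving the suffix -one.
Number the chain so that numbering from this end puts the carbonyl group at C-2 rather than C-5.
With this numbering: the carbonyl at C-2; a bromo group at C-5; a methyl group at C-3.
Prefixes are listed alphabetically: bromo, methyl.
Assembling the pieces gives 5-bromo-3-methylhexan-2-one.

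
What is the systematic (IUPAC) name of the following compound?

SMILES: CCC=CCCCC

oct-3-ene

The longest carbon chain that includes the multiple bond has 8 carbons, so the parent hydride is octane.
There is one C=C double bond, indicated by the ending -ene.
The numbering direction is chosen so that numbering from this end puts the double bond at C-3 rather than C-5.
With this numbering: the double bond between C-3 and C-4.
Putting it together: oct-3-ene.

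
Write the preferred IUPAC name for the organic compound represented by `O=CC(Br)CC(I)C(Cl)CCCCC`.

Counting along the main chain through the –CHO group gives 10 carbons: the parent is decane.
An aldehyde (terminal –CHO) is the principal characteristic group, giving the suffix -al.
Choose the numbering such that the aldehyde carbon is C-1 by definition.
With this numbering: a bromo group at C-2; a chloro group at C-5; an iodo group at C-4.
Prefixes are listed alphabetically: bromo, chloro, iodo.
The name is 2-bromo-5-chloro-4-iododecanal.

2-bromo-5-chloro-4-iododecanal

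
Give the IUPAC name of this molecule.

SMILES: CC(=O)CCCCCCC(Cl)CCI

9-chloro-11-iodoundecan-2-one

The longest chain bearing the carbonyl is 11 carbons long (undecane).
A ketone (C=O on an internal carbon) is the principal characteristic group, giving the suffix -one.
The numbering direction is chosen so that numbering from this end puts the carbonyl group at C-2 rather than C-10.
With this numbering: the carbonyl at C-2; a chloro group at C-9; an iodo group at C-11.
Prefixes are listed alphabetically: chloro, iodo.
Putting it together: 9-chloro-11-iodoundecan-2-one.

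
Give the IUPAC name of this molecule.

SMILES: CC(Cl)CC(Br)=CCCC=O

The longest carbon chain that includes the –CHO group and the multiple bond has 8 carbons, so the parent hydride is octane.
The highest-priority functional group is an aldehyde (terminal –CHO), so the name ends in -al.
The chain contains a C=C double bond, so the unsaturation ending is -ene.
Number the chain so that the aldehyde carbon is C-1 by definition.
This places the double bond between C-4 and C-5; a bromo group at C-5; a chloro group at C-7.
Substituent prefixes are cited in alphabetical order (multiplying prefixes like di-/tri- are ignored for ordering).
The name is 5-bromo-7-chlorooct-4-enal.

5-bromo-7-chlorooct-4-enal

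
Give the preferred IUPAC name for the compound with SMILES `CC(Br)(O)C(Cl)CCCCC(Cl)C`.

Counting along the main chain through the –OH group gives 9 carbons: the parent is nonane.
The principal characteristic group is an alcohol (–OH), named with the suffix -ol.
The numbering direction is chosen so that numbering from this end puts the hydroxyl group at C-2 rather than C-8.
That gives the hydroxyl at C-2; a bromo group at C-2; chloro groups at C-3 and C-8.
Prefixes are listed alphabetically: bromo, chloro.
The name is 2-bromo-3,8-dichlorononan-2-ol.

2-bromo-3,8-dichlorononan-2-ol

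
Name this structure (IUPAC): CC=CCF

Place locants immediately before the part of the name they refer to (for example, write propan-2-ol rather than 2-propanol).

1-fluorobut-2-ene

The longest chain bearing the multiple bond is 4 carbons long (butane).
The chain contains a C=C double bond, so the unsaturation ending is -ene.
The numbering direction is chosen so that the substituent locant set {1} is lower than {4} at the first point of difference.
This places the double bond between C-2 and C-3; a fluoro group at C-1.
Putting it together: 1-fluorobut-2-ene.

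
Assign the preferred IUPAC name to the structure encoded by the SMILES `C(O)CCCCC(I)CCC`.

Counting along the main chain through the –OH group gives 9 carbons: the parent is nonane.
An alcohol (–OH) is the principal characteristic group, giving the suffix -ol.
The numbering direction is chosen so that numbering from this end puts the hydroxyl group at C-1 rather than C-9.
This places the hydroxyl at C-1; an iodo group at C-6.
Assembling the pieces gives 6-iodononan-1-ol.

6-iodononan-1-ol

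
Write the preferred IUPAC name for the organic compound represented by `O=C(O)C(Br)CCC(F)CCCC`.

2-bromo-5-fluorononanoic acid

The longest carbon chain that includes the –COOH group has 9 carbons, so the parent hydride is nonane.
The principal characteristic group is a carboxylic acid (terminal –COOH), named with the suffix -oic acid.
Number the chain so that the carboxylic acid carbon is C-1 by definition.
With this numbering: a bromo group at C-2; a fluoro group at C-5.
Substituent prefixes are cited in alphabetical order (multiplying prefixes like di-/tri- are ignored for ordering).
The name is 2-bromo-5-fluorononanoic acid.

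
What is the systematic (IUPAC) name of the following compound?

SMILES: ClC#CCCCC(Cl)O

1,6-dichlorohex-5-yn-1-ol

The longest chain bearing the –OH group and the multiple bond is 6 carbons long (hexane).
An alcohol (–OH) is the principal characteristic group, giving the suffix -ol.
The chain contains a C≡C triple bond, so the unsaturation ending is -yne.
The numbering direction is chosen so that numbering from this end puts the hydroxyl group at C-1 rather than C-6.
With this numbering: the hydroxyl at C-1; the triple bond between C-5 and C-6; chloro groups at C-1 and C-6.
Putting it together: 1,6-dichlorohex-5-yn-1-ol.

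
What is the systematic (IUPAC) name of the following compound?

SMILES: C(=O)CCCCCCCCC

decanal

The longest carbon chain that includes the –CHO group has 10 carbons, so the parent hydride is decane.
The highest-priority functional group is an aldehyde (terminal –CHO), so the name ends in -al.
Number the chain so that the aldehyde carbon is C-1 by definition.
Putting it together: decanal.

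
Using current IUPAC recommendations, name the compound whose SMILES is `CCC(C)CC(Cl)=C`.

The longest chain bearing the multiple bond is 6 carbons long (hexane).
A C=C double bond in the chain gives the infix -ene-.
Number the chain so that numbering from this end puts the double bond at C-1 rather than C-5.
With this numbering: the double bond between C-1 and C-2; a chloro group at C-2; a methyl group at C-4.
The substituents are ordered alphabetically, ignoring any di-/tri- multipliers.
Assembling the pieces gives 2-chloro-4-methylhex-1-ene.

2-chloro-4-methylhex-1-ene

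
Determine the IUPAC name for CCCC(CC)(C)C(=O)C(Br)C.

2-bromo-4-ethyl-4-methylheptan-3-one

The longest chain bearing the carbonyl is 7 carbons long (heptane).
A ketone (C=O on an internal carbon) is the principal characteristic group, giving the suffix -one.
Number the chain so that numbering from this end puts the carbonyl group at C-3 rather than C-5.
With this numbering: the carbonyl at C-3; a bromo group at C-2; an ethyl group at C-4; a methyl group at C-4.
Prefixes are listed alphabetically: bromo, ethyl, methyl.
Putting it together: 2-bromo-4-ethyl-4-methylheptan-3-one.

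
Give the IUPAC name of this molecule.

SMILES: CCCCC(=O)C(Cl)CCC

Counting along the main chain through the carbonyl gives 9 carbons: the parent is nonane.
The principal characteristic group is a ketone (C=O on an internal carbon), named with the suffix -one.
Number the chain so that the substituent locant set {4} is lower than {6} at the first point of difference.
That gives the carbonyl at C-5; a chloro group at C-4.
Assembling the pieces gives 4-chlorononan-5-one.

4-chlorononan-5-one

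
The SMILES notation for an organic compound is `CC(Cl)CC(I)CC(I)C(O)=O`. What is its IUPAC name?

6-chloro-2,4-diiodoheptanoic acid

Counting along the main chain through the –COOH group gives 7 carbons: the parent is heptane.
The principal characteristic group is a carboxylic acid (terminal –COOH), named with the suffix -oic acid.
Number the chain so that the carboxylic acid carbon is C-1 by definition.
With this numbering: a chloro group at C-6; iodo groups at C-2 and C-4.
The substituents are ordered alphabetically, ignoring any di-/tri- multipliers.
Assembling the pieces gives 6-chloro-2,4-diiodoheptanoic acid.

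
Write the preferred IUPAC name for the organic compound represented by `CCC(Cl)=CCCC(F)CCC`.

The longest chain bearing the multiple bond is 10 carbons long (decane).
A C=C double bond in the chain gives the infix -ene-.
Number the chain so that numbering from this end puts the double bond at C-3 rather than C-7.
This places the double bond between C-3 and C-4; a chloro group at C-3; a fluoro group at C-7.
Substituent prefixes are cited in alphabetical order (multiplying prefixes like di-/tri- are ignored for ordering).
The name is 3-chloro-7-fluorodec-3-ene.

3-chloro-7-fluorodec-3-ene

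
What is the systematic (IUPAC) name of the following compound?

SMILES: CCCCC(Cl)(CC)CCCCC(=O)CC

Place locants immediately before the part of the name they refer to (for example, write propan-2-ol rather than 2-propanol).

8-chloro-8-ethyldodecan-3-one

Counting along the main chain through the carbonyl gives 12 carbons: the parent is dodecane.
A ketone (C=O on an internal carbon) is the principal characteristic group, giving the suffix -one.
Choose the numbering such that numbering from this end puts the carbonyl group at C-3 rather than C-10.
With this numbering: the carbonyl at C-3; a chloro group at C-8; an ethyl group at C-8.
The substituents are ordered alphabetically, ignoring any di-/tri- multipliers.
The name is 8-chloro-8-ethyldodecan-3-one.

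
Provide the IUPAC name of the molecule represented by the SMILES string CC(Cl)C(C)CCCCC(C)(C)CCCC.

2-chloro-3,8,8-trimethyldodecane

The parent chain contains 12 carbons (dodecane).
Choose the numbering such that the substituent locant set {2,3,8,8} is lower than {5,5,10,11} at the first point of difference.
With this numbering: a chloro group at C-2; methyl groups at C-3 and C-8 (×2).
Substituent prefixes are cited in alphabetical order (multiplying prefixes like di-/tri- are ignored for ordering).
The name is 2-chloro-3,8,8-trimethyldodecane.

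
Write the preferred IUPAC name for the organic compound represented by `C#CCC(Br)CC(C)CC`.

4-bromo-6-methyloct-1-yne

Counting along the main chain through the multiple bond gives 8 carbons: the parent is octane.
The chain contains a C≡C triple bond, so the unsaturation ending is -yne.
Number the chain so that numbering from this end puts the triple bond at C-1 rather than C-7.
With this numbering: the triple bond between C-1 and C-2; a bromo group at C-4; a methyl group at C-6.
Substituent prefixes are cited in alphabetical order (multiplying prefixes like di-/tri- are ignored for ordering).
Putting it together: 4-bromo-6-methyloct-1-yne.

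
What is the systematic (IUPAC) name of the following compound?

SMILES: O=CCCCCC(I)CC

The longest carbon chain that includes the –CHO group has 8 carbons, so the parent hydride is octane.
The principal characteristic group is an aldehyde (terminal –CHO), named with the suffix -al.
Number the chain so that the aldehyde carbon is C-1 by definition.
That gives an iodo group at C-6.
Putting it together: 6-iodooctanal.

6-iodooctanal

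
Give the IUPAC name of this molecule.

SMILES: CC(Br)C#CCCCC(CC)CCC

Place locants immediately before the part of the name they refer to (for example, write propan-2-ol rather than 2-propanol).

The longest chain bearing the multiple bond is 11 carbons long (undecane).
There is one C≡C triple bond, indicated by the ending -yne.
Choose the numbering such that numbering from this end puts the triple bond at C-3 rather than C-8.
That gives the triple bond between C-3 and C-4; a bromo group at C-2; an ethyl group at C-8.
Substituent prefixes are cited in alphabetical order (multiplying prefixes like di-/tri- are ignored for ordering).
Putting it together: 2-bromo-8-ethylundec-3-yne.

2-bromo-8-ethylundec-3-yne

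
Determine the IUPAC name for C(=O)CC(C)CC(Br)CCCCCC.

Counting along the main chain through the –CHO group gives 11 carbons: the parent is undecane.
The highest-priority functional group is an aldehyde (terminal –CHO), so the name ends in -al.
Choose the numbering such that the aldehyde carbon is C-1 by definition.
This places a bromo group at C-5; a methyl group at C-3.
Prefixes are listed alphabetically: bromo, methyl.
The name is 5-bromo-3-methylundecanal.

5-bromo-3-methylundecanal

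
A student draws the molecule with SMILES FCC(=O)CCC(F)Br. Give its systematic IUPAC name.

The longest chain bearing the carbonyl is 5 carbons long (pentane).
The highest-priority functional group is a ketone (C=O on an internal carbon), so the name ends in -one.
Number the chain so that numbering from this end puts the carbonyl group at C-2 rather than C-4.
This places the carbonyl at C-2; a bromo group at C-5; fluoro groups at C-1 and C-5.
Substituent prefixes are cited in alphabetical order (multiplying prefixes like di-/tri- are ignored for ordering).
The name is 5-bromo-1,5-difluoropentan-2-one.

5-bromo-1,5-difluoropentan-2-one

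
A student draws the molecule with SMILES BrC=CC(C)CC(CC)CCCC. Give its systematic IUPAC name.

The longest carbon chain that includes the multiple bond has 9 carbons, so the parent hydride is nonane.
A C=C double bond in the chain gives the infix -ene-.
Number the chain so that numbering from this end puts the double bond at C-1 rather than C-8.
With this numbering: the double bond between C-1 and C-2; a bromo group at C-1; an ethyl group at C-5; a methyl group at C-3.
Substituent prefixes are cited in alphabetical order (multiplying prefixes like di-/tri- are ignored for ordering).
Assembling the pieces gives 1-bromo-5-ethyl-3-methylnon-1-ene.

1-bromo-5-ethyl-3-methylnon-1-ene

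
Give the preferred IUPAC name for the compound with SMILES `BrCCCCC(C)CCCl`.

The longest carbon chain is 7 atoms: the parent is heptane.
The numbering direction is chosen so that the substituent locant set {1,3,7} is lower than {1,5,7} at the first point of difference.
This places a bromo group at C-7; a chloro group at C-1; a methyl group at C-3.
Substituent prefixes are cited in alphabetical order (multiplying prefixes like di-/tri- are ignored for ordering).
The name is 7-bromo-1-chloro-3-methylheptane.

7-bromo-1-chloro-3-methylheptane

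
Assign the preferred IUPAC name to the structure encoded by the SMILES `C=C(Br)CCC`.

2-bromopent-1-ene

Counting along the main chain through the multiple bond gives 5 carbons: the parent is pentane.
There is one C=C double bond, indicated by the ending -ene.
The numbering direction is chosen so that numbering from this end puts the double bond at C-1 rather than C-4.
With this numbering: the double bond between C-1 and C-2; a bromo group at C-2.
Assembling the pieces gives 2-bromopent-1-ene.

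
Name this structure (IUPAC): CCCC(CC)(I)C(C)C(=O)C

4-ethyl-4-iodo-3-methylheptan-2-one

The longest carbon chain that includes the carbonyl has 7 carbons, so the parent hydride is heptane.
The highest-priority functional group is a ketone (C=O on an internal carbon), so the name ends in -one.
The numbering direction is chosen so that numbering from this end puts the carbonyl group at C-2 rather than C-6.
This places the carbonyl at C-2; an ethyl group at C-4; an iodo group at C-4; a methyl group at C-3.
Substituent prefixes are cited in alphabetical order (multiplying prefixes like di-/tri- are ignored for ordering).
Assembling the pieces gives 4-ethyl-4-iodo-3-methylheptan-2-one.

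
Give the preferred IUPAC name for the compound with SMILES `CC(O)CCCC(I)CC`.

The longest carbon chain that includes the –OH group has 8 carbons, so the parent hydride is octane.
The principal characteristic group is an alcohol (–OH), named with the suffix -ol.
Number the chain so that numbering from this end puts the hydroxyl group at C-2 rather than C-7.
This places the hydroxyl at C-2; an iodo group at C-6.
Assembling the pieces gives 6-iodooctan-2-ol.

6-iodooctan-2-ol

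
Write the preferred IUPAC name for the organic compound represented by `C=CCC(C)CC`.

4-methylhex-1-ene

The longest chain bearing the multiple bond is 6 carbons long (hexane).
The chain contains a C=C double bond, so the unsaturation ending is -ene.
Choose the numbering such that numbering from this end puts the double bond at C-1 rather than C-5.
That gives the double bond between C-1 and C-2; a methyl group at C-4.
Assembling the pieces gives 4-methylhex-1-ene.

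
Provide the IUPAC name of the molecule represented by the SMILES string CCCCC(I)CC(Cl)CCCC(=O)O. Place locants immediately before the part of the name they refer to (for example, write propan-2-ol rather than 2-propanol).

The longest carbon chain that includes the –COOH group has 11 carbons, so the parent hydride is undecane.
The principal characteristic group is a carboxylic acid (terminal –COOH), named with the suffix -oic acid.
Number the chain so that the carboxylic acid carbon is C-1 by definition.
With this numbering: a chloro group at C-5; an iodo group at C-7.
Substituent prefixes are cited in alphabetical order (multiplying prefixes like di-/tri- are ignored for ordering).
Putting it together: 5-chloro-7-iodoundecanoic acid.

5-chloro-7-iodoundecanoic acid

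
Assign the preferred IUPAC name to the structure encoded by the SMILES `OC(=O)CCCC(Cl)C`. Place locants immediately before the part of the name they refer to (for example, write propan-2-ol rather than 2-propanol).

5-chlorohexanoic acid

The longest chain bearing the –COOH group is 6 carbons long (hexane).
A carboxylic acid (terminal –COOH) is the principal characteristic group, giving the suffix -oic acid.
The numbering direction is chosen so that the carboxylic acid carbon is C-1 by definition.
That gives a chloro group at C-5.
The name is 5-chlorohexanoic acid.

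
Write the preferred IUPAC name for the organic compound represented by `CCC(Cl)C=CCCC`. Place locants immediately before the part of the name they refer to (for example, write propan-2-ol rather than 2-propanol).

3-chlorooct-4-ene

Counting along the main chain through the multiple bond gives 8 carbons: the parent is octane.
A C=C double bond in the chain gives the infix -ene-.
The numbering direction is chosen so that the substituent locant set {3} is lower than {6} at the first point of difference.
This places the double bond between C-4 and C-5; a chloro group at C-3.
Assembling the pieces gives 3-chlorooct-4-ene.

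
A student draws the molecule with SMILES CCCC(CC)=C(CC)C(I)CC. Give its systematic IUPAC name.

Counting along the main chain through the multiple bond gives 8 carbons: the parent is octane.
A C=C double bond in the chain gives the infix -ene-.
The numbering direction is chosen so that the substituent locant set {3,4,5} is lower than {4,5,6} at the first point of difference.
With this numbering: the double bond between C-4 and C-5; ethyl groups at C-4 and C-5; an iodo group at C-3.
Prefixes are listed alphabetically: ethyl, iodo.
Assembling the pieces gives 4,5-diethyl-3-iodooct-4-ene.

4,5-diethyl-3-iodooct-4-ene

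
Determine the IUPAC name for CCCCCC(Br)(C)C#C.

Counting along the main chain through the multiple bond gives 8 carbons: the parent is octane.
The chain contains a C≡C triple bond, so the unsaturation ending is -yne.
Choose the numbering such that numbering from this end puts the triple bond at C-1 rather than C-7.
With this numbering: the triple bond between C-1 and C-2; a bromo group at C-3; a methyl group at C-3.
Substituent prefixes are cited in alphabetical order (multiplying prefixes like di-/tri- are ignored for ordering).
Putting it together: 3-bromo-3-methyloct-1-yne.

3-bromo-3-methyloct-1-yne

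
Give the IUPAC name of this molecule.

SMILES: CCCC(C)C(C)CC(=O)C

The longest chain bearing the carbonyl is 8 carbons long (octane).
The principal characteristic group is a ketone (C=O on an internal carbon), named with the suffix -one.
Number the chain so that numbering from this end puts the carbonyl group at C-2 rather than C-7.
This places the carbonyl at C-2; methyl groups at C-4 and C-5.
Assembling the pieces gives 4,5-dimethyloctan-2-one.

4,5-dimethyloctan-2-one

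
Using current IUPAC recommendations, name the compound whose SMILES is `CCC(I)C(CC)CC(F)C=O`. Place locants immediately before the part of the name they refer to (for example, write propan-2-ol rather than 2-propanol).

4-ethyl-2-fluoro-5-iodoheptanal

The longest chain bearing the –CHO group is 7 carbons long (heptane).
An aldehyde (terminal –CHO) is the principal characteristic group, giving the suffix -al.
The numbering direction is chosen so that the aldehyde carbon is C-1 by definition.
With this numbering: an ethyl group at C-4; a fluoro group at C-2; an iodo group at C-5.
Substituent prefixes are cited in alphabetical order (multiplying prefixes like di-/tri- are ignored for ordering).
The name is 4-ethyl-2-fluoro-5-iodoheptanal.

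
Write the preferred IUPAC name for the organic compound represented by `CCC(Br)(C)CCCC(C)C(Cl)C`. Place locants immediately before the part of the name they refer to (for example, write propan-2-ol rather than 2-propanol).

The longest continuous carbon chain has 9 atoms, so the parent hydride is nonane.
Choose the numbering such that the substituent locant set {2,3,7,7} is lower than {3,3,7,8} at the first point of difference.
That gives a bromo group at C-7; a chloro group at C-2; methyl groups at C-3 and C-7.
Prefixes are listed alphabetically: bromo, chloro, methyl.
Assembling the pieces gives 7-bromo-2-chloro-3,7-dimethylnonane.

7-bromo-2-chloro-3,7-dimethylnonane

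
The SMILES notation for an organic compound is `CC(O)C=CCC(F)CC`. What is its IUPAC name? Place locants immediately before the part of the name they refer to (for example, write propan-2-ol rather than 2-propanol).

Counting along the main chain through the –OH group and the multiple bond gives 8 carbons: the parent is octane.
An alcohol (–OH) is the principal characteristic group, giving the suffix -ol.
A C=C double bond in the chain gives the infix -ene-.
Choose the numbering such that numbering from this end puts the hydroxyl group at C-2 rather than C-7.
That gives the hydroxyl at C-2; the double bond between C-3 and C-4; a fluoro group at C-6.
Putting it together: 6-fluorooct-3-en-2-ol.

6-fluorooct-3-en-2-ol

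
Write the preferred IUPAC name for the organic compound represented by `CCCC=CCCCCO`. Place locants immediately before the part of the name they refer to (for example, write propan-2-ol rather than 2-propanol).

Counting along the main chain through the –OH group and the multiple bond gives 9 carbons: the parent is nonane.
An alcohol (–OH) is the principal characteristic group, giving the suffix -ol.
The chain contains a C=C double bond, so the unsaturation ending is -ene.
Number the chain so that numbering from this end puts the hydroxyl group at C-1 rather than C-9.
This places the hydroxyl at C-1; the double bond between C-5 and C-6.
The name is non-5-en-1-ol.

non-5-en-1-ol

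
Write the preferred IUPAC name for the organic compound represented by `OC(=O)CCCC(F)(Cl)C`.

5-chloro-5-fluorohexanoic acid

The longest chain bearing the –COOH group is 6 carbons long (hexane).
The principal characteristic group is a carboxylic acid (terminal –COOH), named with the suffix -oic acid.
Number the chain so that the carboxylic acid carbon is C-1 by definition.
This places a chloro group at C-5; a fluoro group at C-5.
Prefixes are listed alphabetically: chloro, fluoro.
The name is 5-chloro-5-fluorohexanoic acid.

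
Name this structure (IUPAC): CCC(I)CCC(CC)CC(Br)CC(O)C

Counting along the main chain through the –OH group gives 11 carbons: the parent is undecane.
An alcohol (–OH) is the principal characteristic group, giving the suffix -ol.
Choose the numbering such that numbering from this end puts the hydroxyl group at C-2 rather than C-10.
That gives the hydroxyl at C-2; a bromo group at C-4; an ethyl group at C-6; an iodo group at C-9.
The substituents are ordered alphabetically, ignoring any di-/tri- multipliers.
Assembling the pieces gives 4-bromo-6-ethyl-9-iodoundecan-2-ol.

4-bromo-6-ethyl-9-iodoundecan-2-ol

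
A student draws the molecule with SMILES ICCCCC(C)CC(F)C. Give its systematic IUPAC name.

7-fluoro-1-iodo-5-methyloctane

The parent chain contains 8 carbons (octane).
The numbering direction is chosen so that the substituent locant set {1,5,7} is lower than {2,4,8} at the first point of difference.
With this numbering: a fluoro group at C-7; an iodo group at C-1; a methyl group at C-5.
Substituent prefixes are cited in alphabetical order (multiplying prefixes like di-/tri- are ignored for ordering).
Putting it together: 7-fluoro-1-iodo-5-methyloctane.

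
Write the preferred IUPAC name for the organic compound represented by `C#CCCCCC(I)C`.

Counting along the main chain through the multiple bond gives 8 carbons: the parent is octane.
There is one C≡C triple bond, indicated by the ending -yne.
Choose the numbering such that numbering from this end puts the triple bond at C-1 rather than C-7.
With this numbering: the triple bond between C-1 and C-2; an iodo group at C-7.
The name is 7-iodooct-1-yne.

7-iodooct-1-yne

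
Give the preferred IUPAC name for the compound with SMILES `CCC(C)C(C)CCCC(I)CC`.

The longest continuous carbon chain has 10 atoms, so the parent hydride is decane.
The numbering direction is chosen so that the substituent locant set {3,4,8} is lower than {3,7,8} at the first point of difference.
This places an iodo group at C-8; methyl groups at C-3 and C-4.
The substituents are ordered alphabetically, ignoring any di-/tri- multipliers.
Putting it together: 8-iodo-3,4-dimethyldecane.

8-iodo-3,4-dimethyldecane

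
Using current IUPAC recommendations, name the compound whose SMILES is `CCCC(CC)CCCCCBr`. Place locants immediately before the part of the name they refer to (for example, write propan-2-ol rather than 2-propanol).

The longest carbon chain is 9 atoms: the parent is nonane.
Choose the numbering such that the substituent locant set {1,6} is lower than {4,9} at the first point of difference.
That gives a bromo group at C-1; an ethyl group at C-6.
Prefixes are listed alphabetically: bromo, ethyl.
Assembling the pieces gives 1-bromo-6-ethylnonane.

1-bromo-6-ethylnonane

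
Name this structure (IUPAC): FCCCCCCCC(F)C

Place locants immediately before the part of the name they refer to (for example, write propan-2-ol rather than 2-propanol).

The longest continuous carbon chain has 9 atoms, so the parent hydride is nonane.
Number the chain so that the substituent locant set {1,8} is lower than {2,9} at the first point of difference.
That gives fluoro groups at C-1 and C-8.
The name is 1,8-difluorononane.

1,8-difluorononane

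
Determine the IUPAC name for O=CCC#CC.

The longest chain bearing the –CHO group and the multiple bond is 5 carbons long (pentane).
An aldehyde (terminal –CHO) is the principal characteristic group, giving the suffix -al.
A C≡C triple bond in the chain gives the infix -yne-.
Number the chain so that the aldehyde carbon is C-1 by definition.
With this numbering: the triple bond between C-3 and C-4.
Putting it together: pent-3-ynal.

pent-3-ynal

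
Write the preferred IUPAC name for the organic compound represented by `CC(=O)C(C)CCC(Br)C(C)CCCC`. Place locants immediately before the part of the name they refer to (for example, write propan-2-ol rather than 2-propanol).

Counting along the main chain through the carbonyl gives 11 carbons: the parent is undecane.
The highest-priority functional group is a ketone (C=O on an internal carbon), so the name ends in -one.
Choose the numbering such that numbering from this end puts the carbonyl group at C-2 rather than C-10.
This places the carbonyl at C-2; a bromo group at C-6; methyl groups at C-3 and C-7.
Substituent prefixes are cited in alphabetical order (multiplying prefixes like di-/tri- are ignored for ordering).
The name is 6-bromo-3,7-dimethylundecan-2-one.

6-bromo-3,7-dimethylundecan-2-one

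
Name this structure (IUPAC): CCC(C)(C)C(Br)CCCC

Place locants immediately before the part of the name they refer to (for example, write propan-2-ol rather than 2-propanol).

4-bromo-3,3-dimethyloctane

The parent chain contains 8 carbons (octane).
The numbering direction is chosen so that the substituent locant set {3,3,4} is lower than {5,6,6} at the first point of difference.
That gives a bromo group at C-4; two methyl groups at C-3.
Prefixes are listed alphabetically: bromo, methyl.
Putting it together: 4-bromo-3,3-dimethyloctane.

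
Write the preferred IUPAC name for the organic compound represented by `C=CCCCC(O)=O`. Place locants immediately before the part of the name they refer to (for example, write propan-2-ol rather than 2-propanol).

Counting along the main chain through the –COOH group and the multiple bond gives 6 carbons: the parent is hexane.
The highest-priority functional group is a carboxylic acid (terminal –COOH), so the name ends in -oic acid.
The chain contains a C=C double bond, so the unsaturation ending is -ene.
Choose the numbering such that the carboxylic acid carbon is C-1 by definition.
This places the double bond between C-5 and C-6.
The name is hex-5-enoic acid.

hex-5-enoic acid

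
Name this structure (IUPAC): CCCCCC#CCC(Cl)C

The longest chain bearing the multiple bond is 10 carbons long (decane).
A C≡C triple bond in the chain gives the infix -yne-.
Choose the numbering such that numbering from this end puts the triple bond at C-4 rather than C-6.
That gives the triple bond between C-4 and C-5; a chloro group at C-2.
Assembling the pieces gives 2-chlorodec-4-yne.

2-chlorodec-4-yne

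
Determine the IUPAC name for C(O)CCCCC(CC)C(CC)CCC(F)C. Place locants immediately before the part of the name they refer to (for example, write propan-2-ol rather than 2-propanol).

The longest carbon chain that includes the –OH group has 11 carbons, so the parent hydride is undecane.
The principal characteristic group is an alcohol (–OH), named with the suffix -ol.
The numbering direction is chosen so that numbering from this end puts the hydroxyl group at C-1 rather than C-11.
That gives the hydroxyl at C-1; ethyl groups at C-6 and C-7; a fluoro group at C-10.
The substituents are ordered alphabetically, ignoring any di-/tri- multipliers.
The name is 6,7-diethyl-10-fluoroundecan-1-ol.

6,7-diethyl-10-fluoroundecan-1-ol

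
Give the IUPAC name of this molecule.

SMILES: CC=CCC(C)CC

5-methylhept-2-ene

The longest chain bearing the multiple bond is 7 carbons long (heptane).
The chain contains a C=C double bond, so the unsaturation ending is -ene.
Number the chain so that numbering from this end puts the double bond at C-2 rather than C-5.
That gives the double bond between C-2 and C-3; a methyl group at C-5.
Assembling the pieces gives 5-methylhept-2-ene.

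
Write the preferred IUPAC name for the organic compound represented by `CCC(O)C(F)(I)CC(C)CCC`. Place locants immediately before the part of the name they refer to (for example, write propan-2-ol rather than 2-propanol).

The longest chain bearing the –OH group is 9 carbons long (nonane).
An alcohol (–OH) is the principal characteristic group, giving the suffix -ol.
The numbering direction is chosen so that numbering from this end puts the hydroxyl group at C-3 rather than C-7.
This places the hydroxyl at C-3; a fluoro group at C-4; an iodo group at C-4; a methyl group at C-6.
Prefixes are listed alphabetically: fluoro, iodo, methyl.
The name is 4-fluoro-4-iodo-6-methylnonan-3-ol.

4-fluoro-4-iodo-6-methylnonan-3-ol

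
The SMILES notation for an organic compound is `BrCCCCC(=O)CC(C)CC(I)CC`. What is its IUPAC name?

1-bromo-9-iodo-7-methylundecan-5-one

Counting along the main chain through the carbonyl gives 11 carbons: the parent is undecane.
A ketone (C=O on an internal carbon) is the principal characteristic group, giving the suffix -one.
The numbering direction is chosen so that numbering from this end puts the carbonyl group at C-5 rather than C-7.
That gives the carbonyl at C-5; a bromo group at C-1; an iodo group at C-9; a methyl group at C-7.
The substituents are ordered alphabetically, ignoring any di-/tri- multipliers.
Assembling the pieces gives 1-bromo-9-iodo-7-methylundecan-5-one.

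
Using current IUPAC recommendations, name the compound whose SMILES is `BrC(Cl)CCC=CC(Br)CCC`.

1,6-dibromo-1-chloronon-4-ene

Counting along the main chain through the multiple bond gives 9 carbons: the parent is nonane.
There is one C=C double bond, indicated by the ending -ene.
Choose the numbering such that numbering from this end puts the double bond at C-4 rather than C-5.
With this numbering: the double bond between C-4 and C-5; bromo groups at C-1 and C-6; a chloro group at C-1.
Substituent prefixes are cited in alphabetical order (multiplying prefixes like di-/tri- are ignored for ordering).
Assembling the pieces gives 1,6-dibromo-1-chloronon-4-ene.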